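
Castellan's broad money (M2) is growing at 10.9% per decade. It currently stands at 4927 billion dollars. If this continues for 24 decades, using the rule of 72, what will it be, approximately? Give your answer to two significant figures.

≈ 61000 billion dollars

It doubles every 72/10.9 ≈ 6.61 decades, so 24 decades is 3.63 doublings.
2^3.63 ≈ 12.38; 4927 × 12.38 ≈ 61000 billion dollars.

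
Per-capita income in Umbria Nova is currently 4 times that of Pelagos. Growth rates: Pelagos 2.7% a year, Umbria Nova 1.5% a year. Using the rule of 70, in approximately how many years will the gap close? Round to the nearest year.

The growth-rate gap is 2.7% − 1.5% = 1.2 percentage points.
So the ratio between them halves every 70/1.2 ≈ 58.33 years.
A 4 times gap closes after 2 halvings: 2 × 58.33 ≈ 117 years.

roughly 117 years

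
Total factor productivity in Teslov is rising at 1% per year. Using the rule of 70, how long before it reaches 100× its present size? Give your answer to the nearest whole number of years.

about 465 years

Doubling time ≈ 70/1 = 70.00 years.
Reaching 100× takes log₂(100) ≈ 6.64 doublings.
6.64 × 70.00 ≈ 465 years.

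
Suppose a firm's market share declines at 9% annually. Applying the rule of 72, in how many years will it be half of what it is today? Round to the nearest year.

Falling at 9%, it halves about every 72/9 = 8.00 years.

8 years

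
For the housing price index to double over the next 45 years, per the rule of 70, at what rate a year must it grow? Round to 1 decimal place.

70 / 45 ≈ 1.56, so about 1.6% a year.

about 1.6%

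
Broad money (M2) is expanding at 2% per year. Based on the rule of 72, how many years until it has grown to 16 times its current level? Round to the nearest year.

Doubling time ≈ 72/2 = 36.00 years.
16× is 4 doublings, so 4 × 36.00 ≈ 144 years.

approximately 144 years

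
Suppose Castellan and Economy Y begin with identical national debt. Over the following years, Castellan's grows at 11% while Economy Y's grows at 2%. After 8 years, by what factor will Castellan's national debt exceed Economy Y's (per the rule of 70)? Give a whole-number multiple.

approximately 2 times

Rate gap = 11% − 2% = 9 points.
The ratio doubles every 70/9 ≈ 7.78 years.
8/7.78 ≈ 1.03 doublings → ratio ≈ 2^1.03 ≈ 2.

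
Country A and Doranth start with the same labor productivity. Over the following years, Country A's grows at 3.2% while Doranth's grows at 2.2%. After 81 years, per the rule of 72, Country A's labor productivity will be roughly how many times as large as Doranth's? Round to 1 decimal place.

≈ 2.2 times

Country A pulls ahead at 1 pp per year, so the ratio doubles every 72/1 ≈ 72.00 years.
In 81 years that's 1.13 doublings: 2^1.13 ≈ 2.2.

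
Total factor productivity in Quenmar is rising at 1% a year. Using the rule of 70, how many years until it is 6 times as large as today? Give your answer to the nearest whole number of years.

around 181 years

Doubling time ≈ 70/1 = 70.00 years.
Reaching 6× takes log₂(6) ≈ 2.58 doublings.
2.58 × 70.00 ≈ 181 years.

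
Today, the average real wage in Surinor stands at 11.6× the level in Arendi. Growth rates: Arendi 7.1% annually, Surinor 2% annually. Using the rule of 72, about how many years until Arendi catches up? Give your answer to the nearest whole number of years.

approximately 50 years

Arendi gains on Surinor at 7.1% − 2% = 5.1 points a year.
At that relative rate the gap halves every 72/5.1 ≈ 14.12 years.
An 11.6× gap takes log₂(11.6) ≈ 3.54 halvings to close: 3.54 × 14.12 ≈ 50 years.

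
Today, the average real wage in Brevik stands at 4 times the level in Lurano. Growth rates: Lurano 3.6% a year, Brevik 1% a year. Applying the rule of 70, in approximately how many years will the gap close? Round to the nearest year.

54 years

What matters is the difference: 2.6 pp.
Rule of 70 on the gap: the ratio halves every 70/2.6 ≈ 26.92 years.
A 4 times gap closes after 2 halvings: 2 × 26.92 ≈ 54 years.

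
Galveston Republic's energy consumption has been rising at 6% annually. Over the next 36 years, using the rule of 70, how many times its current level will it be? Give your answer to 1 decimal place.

Doubles every ≈ 11.67 years (70/6).
36 years is 3.08 doublings; 2^3.08 ≈ 8.5×.

8.5 times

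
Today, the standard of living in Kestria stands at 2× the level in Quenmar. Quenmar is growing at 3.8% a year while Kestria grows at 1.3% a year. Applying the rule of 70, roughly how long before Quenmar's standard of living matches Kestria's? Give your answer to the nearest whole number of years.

Quenmar gains on Kestria at 3.8% − 1.3% = 2.5 points a year.
At that relative rate the gap halves every 70/2.5 ≈ 28.00 years.
A 2× gap closes after 1 halving: 1 × 28.00 ≈ 28 years.

about 28 years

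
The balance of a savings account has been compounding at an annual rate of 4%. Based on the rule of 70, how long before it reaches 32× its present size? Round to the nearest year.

88 years

Doubling time ≈ 70/4 = 17.50 years.
32× is 5 doublings, so 5 × 17.50 ≈ 88 years.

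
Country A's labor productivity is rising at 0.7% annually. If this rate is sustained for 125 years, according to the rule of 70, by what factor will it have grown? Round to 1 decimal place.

2.4 times

Doubles every ≈ 100.00 years (70/0.7).
125 years is 1.25 doublings; 2^1.25 ≈ 2.4×.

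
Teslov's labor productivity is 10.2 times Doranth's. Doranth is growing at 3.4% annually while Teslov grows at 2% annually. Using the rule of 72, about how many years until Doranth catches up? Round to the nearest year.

≈ 172 years

The growth-rate gap is 3.4% − 2% = 1.4 percentage points.
So the ratio between them halves every 72/1.4 ≈ 51.43 years.
A 10.2 times gap takes log₂(10.2) ≈ 3.35 halvings to close: 3.35 × 51.43 ≈ 172 years.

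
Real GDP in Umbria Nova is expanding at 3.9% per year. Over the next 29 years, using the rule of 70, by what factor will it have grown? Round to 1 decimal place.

roughly 3.1 times

Doubling time ≈ 70/3.9 = 17.95 years.
29 years / 17.95 ≈ 1.62 doublings → factor 2^1.62 ≈ 3.1.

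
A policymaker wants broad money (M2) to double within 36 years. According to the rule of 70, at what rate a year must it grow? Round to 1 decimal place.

approximately 1.9%

70 / 36 ≈ 1.94, so about 1.9% a year.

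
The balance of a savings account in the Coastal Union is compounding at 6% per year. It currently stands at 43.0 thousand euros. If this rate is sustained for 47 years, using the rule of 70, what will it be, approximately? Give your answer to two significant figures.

about 700 thousand euros

Doubling time ≈ 70/6 = 11.67 years.
47 years is 47/11.67 ≈ 4.03 doublings, a factor of 2^4.03 ≈ 16.34.
43.0 × 16.34 ≈ 700 thousand euros.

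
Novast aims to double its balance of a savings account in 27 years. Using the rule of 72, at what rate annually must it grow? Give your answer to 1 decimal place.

72 / 27 ≈ 2.67, so about 2.7% annually.

about 2.7%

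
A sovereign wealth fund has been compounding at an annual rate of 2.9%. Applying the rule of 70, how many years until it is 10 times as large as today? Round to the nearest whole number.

One doubling takes 70/2.9 = 24.14 years.
Reaching 10× takes log₂(10) ≈ 3.32 doublings.
3.32 × 24.14 ≈ 80 years.

roughly 80 years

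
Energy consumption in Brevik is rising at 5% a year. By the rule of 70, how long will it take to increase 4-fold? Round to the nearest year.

One doubling takes 70/5 = 14.00 years.
Getting to 4× needs 2 doublings: 2 × 14.00 ≈ 28 years.

around 28 years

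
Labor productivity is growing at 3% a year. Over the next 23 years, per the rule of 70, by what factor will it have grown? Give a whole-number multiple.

approximately 2 times

Doubling time ≈ 70/3 = 23.33 years.
23/23.33 ≈ 1 doubling, so about 2^1 = 2×.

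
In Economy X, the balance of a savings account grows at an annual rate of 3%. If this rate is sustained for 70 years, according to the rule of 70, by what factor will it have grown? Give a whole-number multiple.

At 3% one doubling takes ≈ 23.33 years; 70 years is 3 of them, so ×8.

about 8 times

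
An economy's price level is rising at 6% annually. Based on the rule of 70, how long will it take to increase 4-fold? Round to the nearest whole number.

approximately 23 years

One doubling takes 70/6 = 11.67 years.
Getting to 4× needs 2 doublings: 2 × 11.67 ≈ 23 years.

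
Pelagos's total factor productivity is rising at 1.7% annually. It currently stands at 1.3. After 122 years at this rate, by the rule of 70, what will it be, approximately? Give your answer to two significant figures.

Doubling time ≈ 70/1.7 = 41.18 years.
122 years is 122/41.18 ≈ 2.96 doublings, a factor of 2^2.96 ≈ 7.78.
1.3 × 7.78 ≈ 10.

around 10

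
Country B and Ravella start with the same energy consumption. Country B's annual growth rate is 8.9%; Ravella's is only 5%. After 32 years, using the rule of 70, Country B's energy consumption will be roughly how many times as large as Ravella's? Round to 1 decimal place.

around 3.4 times

Only the 3.9-point difference matters.
70/3.9 ≈ 17.95 years per doubling of the ratio; 32 years gives 1.78 doublings, so ≈ 3.4×.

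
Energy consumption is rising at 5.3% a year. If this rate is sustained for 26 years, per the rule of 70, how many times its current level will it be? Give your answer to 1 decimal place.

Doubles every ≈ 13.21 years (70/5.3).
26 years is 1.97 doublings; 2^1.97 ≈ 3.9×.

approximately 3.9 times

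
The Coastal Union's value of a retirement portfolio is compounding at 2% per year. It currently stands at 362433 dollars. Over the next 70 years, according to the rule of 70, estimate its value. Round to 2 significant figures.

about 1400000 dollars

Doubling time ≈ 70/2 = 35.00 years.
70 years is 70/35.00 ≈ 2.00 doublings, a factor of 2^2.00 ≈ 4.00.
362433 × 4.00 ≈ 1400000 dollars.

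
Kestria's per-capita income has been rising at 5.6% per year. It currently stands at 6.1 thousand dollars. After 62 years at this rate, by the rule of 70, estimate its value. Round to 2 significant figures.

190 thousand dollars

Doubling time ≈ 70/5.6 = 12.50 years.
62 years is 62/12.50 ≈ 4.96 doublings, a factor of 2^4.96 ≈ 31.12.
6.1 × 31.12 ≈ 190 thousand dollars.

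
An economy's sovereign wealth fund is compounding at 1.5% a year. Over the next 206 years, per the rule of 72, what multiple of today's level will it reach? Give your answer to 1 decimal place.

Doubling time ≈ 72/1.5 = 48.00 years.
206 years / 48.00 ≈ 4.29 doublings → factor 2^4.29 ≈ 19.6.

about 19.6 times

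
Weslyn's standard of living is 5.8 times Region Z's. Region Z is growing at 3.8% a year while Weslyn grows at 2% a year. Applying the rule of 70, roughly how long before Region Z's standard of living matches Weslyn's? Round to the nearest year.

about 99 years

What matters is the difference: 1.8 pp.
Rule of 70 on the gap: the ratio halves every 70/1.8 ≈ 38.89 years.
A 5.8 times gap takes log₂(5.8) ≈ 2.54 halvings to close: 2.54 × 38.89 ≈ 99 years.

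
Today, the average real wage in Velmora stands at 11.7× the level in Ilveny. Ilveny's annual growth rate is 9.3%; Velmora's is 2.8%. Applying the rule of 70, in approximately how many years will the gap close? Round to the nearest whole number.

What matters is the difference: 6.5 pp.
Rule of 70 on the gap: the ratio halves every 70/6.5 ≈ 10.77 years.
An 11.7× gap takes log₂(11.7) ≈ 3.55 halvings to close: 3.55 × 10.77 ≈ 38 years.

roughly 38 years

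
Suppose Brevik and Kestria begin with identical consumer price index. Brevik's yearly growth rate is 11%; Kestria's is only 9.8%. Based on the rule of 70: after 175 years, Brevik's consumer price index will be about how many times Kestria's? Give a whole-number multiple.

roughly 8 times

Rate gap = 11% − 9.8% = 1.2 points.
The ratio doubles every 70/1.2 ≈ 58.33 years.
175/58.33 ≈ 3.00 doublings → ratio ≈ 2^3.00 ≈ 8.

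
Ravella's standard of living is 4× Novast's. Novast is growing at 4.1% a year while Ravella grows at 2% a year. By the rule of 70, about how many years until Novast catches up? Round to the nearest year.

The growth-rate gap is 4.1% − 2% = 2.1 percentage points.
So the ratio between them halves every 70/2.1 ≈ 33.33 years.
A 4× gap closes after 2 halvings: 2 × 33.33 ≈ 67 years.

approximately 67 years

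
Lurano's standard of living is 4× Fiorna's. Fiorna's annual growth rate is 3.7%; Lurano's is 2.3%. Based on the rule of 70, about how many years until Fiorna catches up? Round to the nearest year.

Fiorna gains on Lurano at 3.7% − 2.3% = 1.4 points a year.
At that relative rate the gap halves every 70/1.4 ≈ 50.00 years.
A 4× gap closes after 2 halvings: 2 × 50.00 ≈ 100 years.

around 100 years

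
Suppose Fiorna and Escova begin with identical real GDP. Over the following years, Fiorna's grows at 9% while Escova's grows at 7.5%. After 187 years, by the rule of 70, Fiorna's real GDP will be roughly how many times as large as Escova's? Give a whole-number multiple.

Only the 1.5-point difference matters.
70/1.5 ≈ 46.67 years per doubling of the ratio; 187 years gives 4.01 doublings, so ≈ 16×.

16 times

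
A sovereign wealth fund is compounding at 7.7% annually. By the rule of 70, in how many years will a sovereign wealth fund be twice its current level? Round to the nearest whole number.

At 7.7%, doubling takes about 70/7.7 = 9.09 years.

about 9 years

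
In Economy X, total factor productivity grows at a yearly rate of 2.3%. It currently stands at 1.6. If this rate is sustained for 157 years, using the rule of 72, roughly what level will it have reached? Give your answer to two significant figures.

≈ 52

It doubles every 72/2.3 ≈ 31.30 years, so 157 years is 5.02 doublings.
2^5.02 ≈ 32.45; 1.6 × 32.45 ≈ 52.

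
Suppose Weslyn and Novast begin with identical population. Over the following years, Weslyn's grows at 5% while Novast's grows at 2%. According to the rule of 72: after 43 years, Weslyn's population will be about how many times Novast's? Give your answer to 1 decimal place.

Rate gap = 5% − 2% = 3 points.
The ratio doubles every 72/3 ≈ 24.00 years.
43/24.00 ≈ 1.79 doublings → ratio ≈ 2^1.79 ≈ 3.5.

about 3.5 times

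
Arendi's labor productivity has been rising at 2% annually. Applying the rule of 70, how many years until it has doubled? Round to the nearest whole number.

Doubling time ≈ 70 / 2 = 35.00 years.

approximately 35 years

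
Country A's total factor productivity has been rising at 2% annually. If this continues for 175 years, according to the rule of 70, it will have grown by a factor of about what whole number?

about 32 times

Doubling time ≈ 70/2 = 35.00 years.
175/35.00 ≈ 5 doublings, so about 2^5 = 32×.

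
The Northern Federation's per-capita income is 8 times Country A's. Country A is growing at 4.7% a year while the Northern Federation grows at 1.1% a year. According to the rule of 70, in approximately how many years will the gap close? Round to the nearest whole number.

The growth-rate gap is 4.7% − 1.1% = 3.6 percentage points.
So the ratio between them halves every 70/3.6 ≈ 19.44 years.
An 8 times gap closes after 3 halvings: 3 × 19.44 ≈ 58 years.

≈ 58 years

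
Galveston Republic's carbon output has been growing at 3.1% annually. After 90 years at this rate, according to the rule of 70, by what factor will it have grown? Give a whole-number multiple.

roughly 16 times

Doubling time ≈ 70/3.1 = 22.58 years.
90/22.58 ≈ 4 doublings, so about 2^4 = 16×.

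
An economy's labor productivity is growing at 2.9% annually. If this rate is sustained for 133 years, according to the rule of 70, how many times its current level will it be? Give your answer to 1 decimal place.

≈ 45.6 times

Doubling time ≈ 70/2.9 = 24.14 years.
133 years / 24.14 ≈ 5.51 doublings → factor 2^5.51 ≈ 45.6.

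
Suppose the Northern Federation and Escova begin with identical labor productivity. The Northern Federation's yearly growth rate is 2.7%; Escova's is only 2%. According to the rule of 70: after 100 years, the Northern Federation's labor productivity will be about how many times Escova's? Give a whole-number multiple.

roughly 2 times

Only the 0.7-point difference matters.
70/0.7 ≈ 100.00 years per doubling of the ratio; 100 years gives 1.00 doublings, so ≈ 2×.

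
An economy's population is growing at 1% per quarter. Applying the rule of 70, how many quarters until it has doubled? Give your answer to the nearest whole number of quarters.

about 70 quarters

Doubling time ≈ 70 / 1 = 70.00 quarters.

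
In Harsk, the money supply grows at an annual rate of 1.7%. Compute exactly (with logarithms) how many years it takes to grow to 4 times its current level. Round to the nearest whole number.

t = ln(4) / ln(1 + 0.017) = 1.3863 / 0.016857 ≈ 82.24.
≈ 82 years.

82 years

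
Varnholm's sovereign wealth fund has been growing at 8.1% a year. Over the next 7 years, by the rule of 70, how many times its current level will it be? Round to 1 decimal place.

≈ 1.8 times

Doubles every ≈ 8.64 years (70/8.1).
7 years is 0.81 doublings; 2^0.81 ≈ 1.8×.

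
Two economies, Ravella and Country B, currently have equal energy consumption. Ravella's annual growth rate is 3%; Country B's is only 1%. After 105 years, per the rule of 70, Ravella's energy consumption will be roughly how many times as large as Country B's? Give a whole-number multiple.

around 8 times

Rate gap = 3% − 1% = 2 points.
The ratio doubles every 70/2 ≈ 35.00 years.
105/35.00 ≈ 3.00 doublings → ratio ≈ 2^3.00 ≈ 8.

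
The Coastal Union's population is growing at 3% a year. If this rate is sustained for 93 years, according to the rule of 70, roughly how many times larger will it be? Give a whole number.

16 times

Doubling time ≈ 70/3 = 23.33 years.
93/23.33 ≈ 4 doublings, so about 2^4 = 16×.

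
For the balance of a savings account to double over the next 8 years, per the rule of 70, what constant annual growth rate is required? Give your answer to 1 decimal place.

70 / 8 ≈ 8.75, so about 8.8% annually.

roughly 8.8%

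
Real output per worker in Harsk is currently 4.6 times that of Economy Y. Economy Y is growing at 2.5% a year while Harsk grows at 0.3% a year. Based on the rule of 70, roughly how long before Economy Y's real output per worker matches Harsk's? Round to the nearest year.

70 years

What matters is the difference: 2.2 pp.
Rule of 70 on the gap: the ratio halves every 70/2.2 ≈ 31.82 years.
A 4.6 times gap takes log₂(4.6) ≈ 2.20 halvings to close: 2.20 × 31.82 ≈ 70 years.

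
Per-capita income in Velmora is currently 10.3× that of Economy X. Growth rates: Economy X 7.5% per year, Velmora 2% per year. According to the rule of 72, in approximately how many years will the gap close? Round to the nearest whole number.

roughly 44 years

Economy X gains on Velmora at 7.5% − 2% = 5.5 points a year.
At that relative rate the gap halves every 72/5.5 ≈ 13.09 years.
A 10.3× gap takes log₂(10.3) ≈ 3.36 halvings to close: 3.36 × 13.09 ≈ 44 years.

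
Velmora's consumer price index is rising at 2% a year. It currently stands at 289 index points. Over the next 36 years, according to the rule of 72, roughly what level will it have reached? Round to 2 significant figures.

roughly 580 index points

Doubling time ≈ 72/2 = 36.00 years.
36 years is 36/36.00 ≈ 1.00 doublings, a factor of 2^1.00 ≈ 2.00.
289 × 2.00 ≈ 580 index points.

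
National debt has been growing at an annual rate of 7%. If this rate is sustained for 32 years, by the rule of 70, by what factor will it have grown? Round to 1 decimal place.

roughly 9.2 times

Doubling time ≈ 70/7 = 10.00 years.
32 years / 10.00 ≈ 3.20 doublings → factor 2^3.20 ≈ 9.2.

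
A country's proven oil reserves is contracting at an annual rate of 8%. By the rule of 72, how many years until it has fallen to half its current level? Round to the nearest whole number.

≈ 9 years

The rule works in reverse for decay: 72/8 ≈ 9.00 years to halve.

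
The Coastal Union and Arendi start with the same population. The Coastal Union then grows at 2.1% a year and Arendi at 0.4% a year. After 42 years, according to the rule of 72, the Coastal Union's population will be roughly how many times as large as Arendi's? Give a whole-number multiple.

Rate gap = 2.1% − 0.4% = 1.7 points.
The ratio doubles every 72/1.7 ≈ 42.35 years.
42/42.35 ≈ 0.99 doublings → ratio ≈ 2^0.99 ≈ 2.

approximately 2 times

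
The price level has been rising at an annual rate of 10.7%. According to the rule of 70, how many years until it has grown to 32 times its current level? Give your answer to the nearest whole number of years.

Doubling time ≈ 70/10.7 = 6.54 years.
32× is 5 doublings, so 5 × 6.54 ≈ 33 years.

about 33 years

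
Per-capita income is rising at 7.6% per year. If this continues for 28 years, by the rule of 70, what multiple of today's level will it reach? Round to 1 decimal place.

Doubling time ≈ 70/7.6 = 9.21 years.
28 years / 9.21 ≈ 3.04 doublings → factor 2^3.04 ≈ 8.2.

about 8.2 times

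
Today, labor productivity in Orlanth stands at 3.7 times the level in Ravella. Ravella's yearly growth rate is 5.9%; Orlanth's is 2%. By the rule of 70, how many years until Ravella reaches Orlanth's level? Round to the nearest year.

What matters is the difference: 3.9 pp.
Rule of 70 on the gap: the ratio halves every 70/3.9 ≈ 17.95 years.
A 3.7 times gap takes log₂(3.7) ≈ 1.89 halvings to close: 1.89 × 17.95 ≈ 34 years.

approximately 34 years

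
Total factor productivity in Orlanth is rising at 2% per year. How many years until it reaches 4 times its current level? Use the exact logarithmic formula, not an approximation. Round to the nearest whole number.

t = ln(4) / ln(1 + 0.02) = 1.3863 / 0.019803 ≈ 70.00.
≈ 70 years.

70 years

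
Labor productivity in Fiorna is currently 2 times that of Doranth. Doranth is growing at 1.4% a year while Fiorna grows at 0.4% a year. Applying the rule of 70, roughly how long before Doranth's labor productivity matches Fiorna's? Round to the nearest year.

Doranth gains on Fiorna at 1.4% − 0.4% = 1 point a year.
At that relative rate the gap halves every 70/1 ≈ 70.00 years.
A 2 times gap closes after 1 halving: 1 × 70.00 ≈ 70 years.

approximately 70 years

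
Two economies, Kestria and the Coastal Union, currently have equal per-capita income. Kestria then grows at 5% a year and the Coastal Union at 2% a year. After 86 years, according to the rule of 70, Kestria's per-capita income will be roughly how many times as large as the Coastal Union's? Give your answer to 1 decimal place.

Only the 3-point difference matters.
70/3 ≈ 23.33 years per doubling of the ratio; 86 years gives 3.69 doublings, so ≈ 12.9×.

roughly 12.9 times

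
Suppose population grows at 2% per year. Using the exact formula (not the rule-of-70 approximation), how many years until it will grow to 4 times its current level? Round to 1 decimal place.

70.0 years

t = ln(4) / ln(1 + 0.02) = 1.3863 / 0.019803 ≈ 70.00.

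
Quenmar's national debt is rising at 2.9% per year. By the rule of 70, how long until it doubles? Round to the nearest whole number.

≈ 24 years

Doubling time ≈ 70 / 2.9 = 24.14 years.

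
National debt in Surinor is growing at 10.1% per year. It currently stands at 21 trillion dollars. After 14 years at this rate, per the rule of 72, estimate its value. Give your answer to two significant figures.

around 82 trillion dollars

It doubles every 72/10.1 ≈ 7.13 years, so 14 years is 1.96 doublings.
2^1.96 ≈ 3.89; 21 × 3.89 ≈ 82 trillion dollars.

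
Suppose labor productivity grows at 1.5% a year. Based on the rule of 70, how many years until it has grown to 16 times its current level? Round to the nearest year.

approximately 187 years

At 1.5% it doubles every 70/1.5 ≈ 46.67 years.
16× is 4 doublings, so 4 × 46.67 ≈ 187 years.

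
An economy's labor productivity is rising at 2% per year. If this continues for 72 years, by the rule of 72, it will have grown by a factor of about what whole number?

72/2 ≈ 36.00 years per doubling.
72 years fits 2 doublings: 2^2 = 4.

4 times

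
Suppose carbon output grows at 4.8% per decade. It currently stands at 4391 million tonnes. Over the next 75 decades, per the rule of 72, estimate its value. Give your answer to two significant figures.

It doubles every 72/4.8 ≈ 15.00 decades, so 75 decades is 5.00 doublings.
2^5.00 ≈ 32.00; 4391 × 32.00 ≈ 140000 million tonnes.

around 140000 million tonnes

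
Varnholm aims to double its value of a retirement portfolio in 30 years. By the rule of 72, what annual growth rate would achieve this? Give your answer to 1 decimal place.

2.4% annually

72 / 30 ≈ 2.40, so about 2.4% annually.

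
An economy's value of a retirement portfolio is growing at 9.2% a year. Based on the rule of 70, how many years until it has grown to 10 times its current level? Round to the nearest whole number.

about 25 years

At 9.2% it doubles every 70/9.2 ≈ 7.61 years.
Reaching 10× takes log₂(10) ≈ 3.32 doublings.
3.32 × 7.61 ≈ 25 years.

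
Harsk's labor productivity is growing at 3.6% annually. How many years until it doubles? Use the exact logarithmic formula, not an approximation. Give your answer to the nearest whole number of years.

20 years

t = ln(2) / ln(1 + 0.036) = 0.6931 / 0.035367 ≈ 19.60.
≈ 20 years.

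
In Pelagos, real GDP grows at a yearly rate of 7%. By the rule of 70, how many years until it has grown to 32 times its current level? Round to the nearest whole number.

Doubling time ≈ 70/7 = 10.00 years.
32 = 2^5, so 5 doublings → 50 years.

around 50 years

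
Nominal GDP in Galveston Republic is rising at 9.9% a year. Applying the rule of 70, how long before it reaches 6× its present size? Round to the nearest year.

≈ 18 years

Doubling time ≈ 70/9.9 = 7.07 years.
Reaching 6× takes log₂(6) ≈ 2.58 doublings.
2.58 × 7.07 ≈ 18 years.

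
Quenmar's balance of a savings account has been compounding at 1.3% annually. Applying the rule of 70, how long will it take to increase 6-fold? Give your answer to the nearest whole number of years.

around 139 years

One doubling takes 70/1.3 = 53.85 years.
Reaching 6× takes log₂(6) ≈ 2.58 doublings.
2.58 × 53.85 ≈ 139 years.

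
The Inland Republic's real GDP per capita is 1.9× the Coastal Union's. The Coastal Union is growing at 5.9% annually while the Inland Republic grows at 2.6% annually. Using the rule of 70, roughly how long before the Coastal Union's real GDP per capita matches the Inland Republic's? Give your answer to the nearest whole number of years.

approximately 20 years

The growth-rate gap is 5.9% − 2.6% = 3.3 percentage points.
So the ratio between them halves every 70/3.3 ≈ 21.21 years.
A 1.9× gap takes log₂(1.9) ≈ 0.93 halvings to close: 0.93 × 21.21 ≈ 20 years.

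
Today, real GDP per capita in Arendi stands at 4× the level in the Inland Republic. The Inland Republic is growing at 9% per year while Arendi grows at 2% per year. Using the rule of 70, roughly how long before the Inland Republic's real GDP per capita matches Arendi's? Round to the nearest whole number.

around 20 years

the Inland Republic gains on Arendi at 9% − 2% = 7 points a year.
At that relative rate the gap halves every 70/7 ≈ 10.00 years.
A 4× gap closes after 2 halvings: 2 × 10.00 ≈ 20 years.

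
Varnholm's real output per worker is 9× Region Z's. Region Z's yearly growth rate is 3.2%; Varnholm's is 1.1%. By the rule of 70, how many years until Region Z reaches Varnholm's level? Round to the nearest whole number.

roughly 106 years

What matters is the difference: 2.1 pp.
Rule of 70 on the gap: the ratio halves every 70/2.1 ≈ 33.33 years.
A 9× gap takes log₂(9) ≈ 3.17 halvings to close: 3.17 × 33.33 ≈ 106 years.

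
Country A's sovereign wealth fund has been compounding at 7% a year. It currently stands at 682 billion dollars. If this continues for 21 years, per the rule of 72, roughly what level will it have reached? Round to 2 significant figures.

2800 billion dollars

It doubles every 72/7 ≈ 10.29 years, so 21 years is 2.04 doublings.
2^2.04 ≈ 4.11; 682 × 4.11 ≈ 2800 billion dollars.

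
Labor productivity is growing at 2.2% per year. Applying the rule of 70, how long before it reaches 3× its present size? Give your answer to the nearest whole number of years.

Doubling time ≈ 70/2.2 = 31.82 years.
3× is log₂ 3 ≈ 1.58 doublings, so ≈ 1.58 × 31.82 = 50 years.

approximately 50 years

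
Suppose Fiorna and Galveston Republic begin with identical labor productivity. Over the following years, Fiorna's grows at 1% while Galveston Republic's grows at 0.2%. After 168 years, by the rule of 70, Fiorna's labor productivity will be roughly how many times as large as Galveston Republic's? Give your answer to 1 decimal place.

approximately 3.8 times

Only the 0.8-point difference matters.
70/0.8 ≈ 87.50 years per doubling of the ratio; 168 years gives 1.92 doublings, so ≈ 3.8×.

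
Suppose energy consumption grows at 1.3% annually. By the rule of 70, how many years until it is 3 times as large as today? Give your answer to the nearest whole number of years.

Doubling time ≈ 70/1.3 = 53.85 years.
3× is log₂ 3 ≈ 1.58 doublings, so ≈ 1.58 × 53.85 = 85 years.

roughly 85 years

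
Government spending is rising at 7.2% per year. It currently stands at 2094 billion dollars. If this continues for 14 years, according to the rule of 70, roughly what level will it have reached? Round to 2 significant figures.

around 5700 billion dollars

It doubles every 70/7.2 ≈ 9.72 years, so 14 years is 1.44 doublings.
2^1.44 ≈ 2.71; 2094 × 2.71 ≈ 5700 billion dollars.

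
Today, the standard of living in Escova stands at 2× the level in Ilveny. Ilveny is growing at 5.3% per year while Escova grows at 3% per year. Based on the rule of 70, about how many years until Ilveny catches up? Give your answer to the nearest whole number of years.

around 30 years

Ilveny gains on Escova at 5.3% − 3% = 2.3 points a year.
At that relative rate the gap halves every 70/2.3 ≈ 30.43 years.
A 2× gap closes after 1 halving: 1 × 30.43 ≈ 30 years.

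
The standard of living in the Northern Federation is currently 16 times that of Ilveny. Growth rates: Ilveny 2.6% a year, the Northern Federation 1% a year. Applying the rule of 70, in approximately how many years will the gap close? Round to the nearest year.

The growth-rate gap is 2.6% − 1% = 1.6 percentage points.
So the ratio between them halves every 70/1.6 ≈ 43.75 years.
A 16 times gap closes after 4 halvings: 4 × 43.75 ≈ 175 years.

roughly 175 years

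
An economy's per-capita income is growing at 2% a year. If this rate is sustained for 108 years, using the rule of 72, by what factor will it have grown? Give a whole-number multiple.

roughly 8 times

Doubling time ≈ 72/2 = 36.00 years.
108/36.00 ≈ 3 doublings, so about 2^3 = 8×.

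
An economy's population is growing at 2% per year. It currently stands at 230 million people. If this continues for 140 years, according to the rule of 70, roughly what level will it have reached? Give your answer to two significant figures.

≈ 3700 million people

It doubles every 70/2 ≈ 35.00 years, so 140 years is 4.00 doublings.
2^4.00 ≈ 16.00; 230 × 16.00 ≈ 3700 million people.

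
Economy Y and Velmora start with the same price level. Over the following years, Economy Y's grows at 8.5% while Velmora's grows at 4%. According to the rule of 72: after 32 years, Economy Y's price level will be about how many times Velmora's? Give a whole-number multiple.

Only the 4.5-point difference matters.
72/4.5 ≈ 16.00 years per doubling of the ratio; 32 years gives 2.00 doublings, so ≈ 4×.

roughly 4 times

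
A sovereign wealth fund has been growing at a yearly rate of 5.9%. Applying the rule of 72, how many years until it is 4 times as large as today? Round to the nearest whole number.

At 5.9% it doubles every 72/5.9 ≈ 12.20 years.
Getting to 4× needs 2 doublings: 2 × 12.20 ≈ 24 years.

24 years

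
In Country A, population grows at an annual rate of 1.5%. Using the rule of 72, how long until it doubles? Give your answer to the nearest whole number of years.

roughly 48 years

At 1.5%, doubling takes about 72/1.5 = 48.00 years.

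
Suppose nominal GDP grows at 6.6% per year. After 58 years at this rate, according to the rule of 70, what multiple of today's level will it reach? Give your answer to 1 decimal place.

roughly 44.3 times

Doubling time ≈ 70/6.6 = 10.61 years.
58 years / 10.61 ≈ 5.47 doublings → factor 2^5.47 ≈ 44.3.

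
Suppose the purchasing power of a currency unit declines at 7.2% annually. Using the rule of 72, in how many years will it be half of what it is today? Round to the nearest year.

Halving time ≈ 72 / 7.2 = 10.00 → 10 years.

about 10 years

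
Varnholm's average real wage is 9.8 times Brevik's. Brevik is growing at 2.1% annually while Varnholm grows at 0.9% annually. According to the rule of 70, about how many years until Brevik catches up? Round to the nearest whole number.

The growth-rate gap is 2.1% − 0.9% = 1.2 percentage points.
So the ratio between them halves every 70/1.2 ≈ 58.33 years.
A 9.8 times gap takes log₂(9.8) ≈ 3.29 halvings to close: 3.29 × 58.33 ≈ 192 years.

around 192 years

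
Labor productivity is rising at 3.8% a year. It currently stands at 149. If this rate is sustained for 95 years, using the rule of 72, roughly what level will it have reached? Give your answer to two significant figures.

around 4800

It doubles every 72/3.8 ≈ 18.95 years, so 95 years is 5.01 doublings.
2^5.01 ≈ 32.22; 149 × 32.22 ≈ 4800.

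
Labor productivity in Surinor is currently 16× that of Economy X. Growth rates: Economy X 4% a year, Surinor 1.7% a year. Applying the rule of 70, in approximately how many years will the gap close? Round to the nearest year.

roughly 122 years

What matters is the difference: 2.3 pp.
Rule of 70 on the gap: the ratio halves every 70/2.3 ≈ 30.43 years.
A 16× gap closes after 4 halvings: 4 × 30.43 ≈ 122 years.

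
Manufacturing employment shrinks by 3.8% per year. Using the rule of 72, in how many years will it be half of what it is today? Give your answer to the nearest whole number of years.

roughly 19 years

The rule works in reverse for decay: 72/3.8 ≈ 18.95 years to halve.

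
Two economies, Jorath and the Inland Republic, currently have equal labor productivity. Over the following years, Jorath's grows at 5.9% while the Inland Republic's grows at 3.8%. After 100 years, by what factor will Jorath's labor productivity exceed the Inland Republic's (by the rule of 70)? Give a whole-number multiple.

about 8 times

Jorath pulls ahead at 2.1 pp per year, so the ratio doubles every 70/2.1 ≈ 33.33 years.
In 100 years that's 3.00 doublings: 2^3.00 ≈ 8.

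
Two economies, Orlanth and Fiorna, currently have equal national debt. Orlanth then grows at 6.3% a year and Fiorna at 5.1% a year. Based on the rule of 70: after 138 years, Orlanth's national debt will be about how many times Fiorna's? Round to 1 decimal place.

Orlanth pulls ahead at 1.2 pp per year, so the ratio doubles every 70/1.2 ≈ 58.33 years.
In 138 years that's 2.37 doublings: 2^2.37 ≈ 5.2.

roughly 5.2 times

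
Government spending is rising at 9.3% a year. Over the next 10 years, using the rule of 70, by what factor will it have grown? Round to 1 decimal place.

2.5 times

Doubling time ≈ 70/9.3 = 7.53 years.
10 years / 7.53 ≈ 1.33 doublings → factor 2^1.33 ≈ 2.5.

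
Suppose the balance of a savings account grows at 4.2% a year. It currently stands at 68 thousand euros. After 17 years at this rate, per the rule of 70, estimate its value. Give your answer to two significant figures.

around 140 thousand euros

Doubling time ≈ 70/4.2 = 16.67 years.
17 years is 17/16.67 ≈ 1.02 doublings, a factor of 2^1.02 ≈ 2.03.
68 × 2.03 ≈ 140 thousand euros.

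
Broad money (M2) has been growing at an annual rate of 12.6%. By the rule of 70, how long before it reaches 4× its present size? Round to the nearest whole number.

roughly 11 years

Doubling time ≈ 70/12.6 = 5.56 years.
Getting to 4× needs 2 doublings: 2 × 5.56 ≈ 11 years.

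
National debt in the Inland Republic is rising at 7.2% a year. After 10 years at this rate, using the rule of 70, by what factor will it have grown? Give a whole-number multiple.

Doubling time ≈ 70/7.2 = 9.72 years.
10/9.72 ≈ 1 doubling, so about 2^1 = 2×.

≈ 2 times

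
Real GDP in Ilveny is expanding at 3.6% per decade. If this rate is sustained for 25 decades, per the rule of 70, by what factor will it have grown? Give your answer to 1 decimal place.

about 2.4 times

Doubles every ≈ 19.44 decades (70/3.6).
25 decades is 1.29 doublings; 2^1.29 ≈ 2.4×.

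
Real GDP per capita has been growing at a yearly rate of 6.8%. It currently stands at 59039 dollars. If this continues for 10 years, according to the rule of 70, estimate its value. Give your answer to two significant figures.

It doubles every 70/6.8 ≈ 10.29 years, so 10 years is 0.97 doublings.
2^0.97 ≈ 1.96; 59039 × 1.96 ≈ 120000 dollars.

120000 dollars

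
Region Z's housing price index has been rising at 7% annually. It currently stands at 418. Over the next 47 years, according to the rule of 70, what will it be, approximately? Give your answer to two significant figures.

roughly 11000

Doubling time ≈ 70/7 = 10.00 years.
47 years is 47/10.00 ≈ 4.70 doublings, a factor of 2^4.70 ≈ 25.99.
418 × 25.99 ≈ 11000.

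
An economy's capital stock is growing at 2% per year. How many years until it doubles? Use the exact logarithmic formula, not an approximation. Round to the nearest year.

35 years

t = ln(2) / ln(1 + 0.02) = 0.6931 / 0.019803 ≈ 35.00.
≈ 35 years.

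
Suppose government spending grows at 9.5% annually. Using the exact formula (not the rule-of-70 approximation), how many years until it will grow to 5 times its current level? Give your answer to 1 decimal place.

t = ln(5) / ln(1 + 0.095) = 1.6094 / 0.090754 ≈ 17.73.

17.7 years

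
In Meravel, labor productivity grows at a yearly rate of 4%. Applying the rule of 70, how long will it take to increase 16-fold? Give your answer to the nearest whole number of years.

roughly 70 years

Doubling time ≈ 70/4 = 17.50 years.
16 = 2^4, so 4 doublings → 70 years.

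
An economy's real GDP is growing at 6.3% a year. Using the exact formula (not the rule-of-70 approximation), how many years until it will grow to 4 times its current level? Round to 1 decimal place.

t = ln(4) / ln(1 + 0.063) = 1.3863 / 0.061095 ≈ 22.69.

22.7 years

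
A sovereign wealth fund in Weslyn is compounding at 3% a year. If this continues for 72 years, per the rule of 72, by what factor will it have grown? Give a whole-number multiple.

roughly 8 times

72/3 ≈ 24.00 years per doubling.
72 years fits 3 doublings: 2^3 = 8.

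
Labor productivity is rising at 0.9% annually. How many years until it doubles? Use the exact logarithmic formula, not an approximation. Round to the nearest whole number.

77 years

t = ln(2) / ln(1 + 0.009) = 0.6931 / 0.008960 ≈ 77.35.
≈ 77 years.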